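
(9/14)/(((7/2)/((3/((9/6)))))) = 18/49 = 0.37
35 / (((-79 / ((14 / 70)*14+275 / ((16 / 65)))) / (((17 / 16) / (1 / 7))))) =-74635967 / 20224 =-3690.47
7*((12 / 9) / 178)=14 / 267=0.05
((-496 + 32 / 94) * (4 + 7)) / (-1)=256256 / 47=5452.26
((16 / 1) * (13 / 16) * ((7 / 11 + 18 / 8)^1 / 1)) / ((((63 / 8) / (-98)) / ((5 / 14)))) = -16510 / 99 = -166.77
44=44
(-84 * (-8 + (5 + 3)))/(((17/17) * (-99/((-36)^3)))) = 0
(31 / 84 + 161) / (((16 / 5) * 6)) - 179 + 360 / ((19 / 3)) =-17428819 / 153216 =-113.75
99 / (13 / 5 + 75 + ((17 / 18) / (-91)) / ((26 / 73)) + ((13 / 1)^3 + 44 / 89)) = 1876214340 / 43116262951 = 0.04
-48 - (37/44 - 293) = 10743/44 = 244.16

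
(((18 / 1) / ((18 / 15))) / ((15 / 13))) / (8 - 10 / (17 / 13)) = 221 / 6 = 36.83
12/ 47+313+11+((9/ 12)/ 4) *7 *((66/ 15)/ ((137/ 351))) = 87326007/ 257560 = 339.05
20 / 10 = 2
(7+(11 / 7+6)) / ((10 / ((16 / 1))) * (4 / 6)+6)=2.27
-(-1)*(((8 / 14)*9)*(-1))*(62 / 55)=-2232 / 385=-5.80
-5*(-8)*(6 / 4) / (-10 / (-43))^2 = 5547 / 5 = 1109.40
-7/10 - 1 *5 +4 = -1.70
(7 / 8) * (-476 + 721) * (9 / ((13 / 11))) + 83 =178417 / 104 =1715.55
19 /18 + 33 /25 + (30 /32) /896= 7665967 /3225600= 2.38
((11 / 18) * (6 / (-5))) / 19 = -11 / 285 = -0.04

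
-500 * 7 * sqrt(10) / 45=-700 * sqrt(10) / 9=-245.95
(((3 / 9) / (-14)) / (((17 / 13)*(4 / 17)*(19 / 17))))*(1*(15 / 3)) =-1105 / 3192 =-0.35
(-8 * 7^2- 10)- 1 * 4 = -406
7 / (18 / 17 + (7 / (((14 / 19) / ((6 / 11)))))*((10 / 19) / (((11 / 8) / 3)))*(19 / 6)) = 14399 / 40938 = 0.35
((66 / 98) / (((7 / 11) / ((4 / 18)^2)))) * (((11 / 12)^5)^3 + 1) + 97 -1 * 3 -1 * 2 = 469158787584377769629 / 5095872385794441216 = 92.07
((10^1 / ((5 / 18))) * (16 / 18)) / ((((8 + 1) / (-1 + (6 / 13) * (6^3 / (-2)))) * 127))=-21152 / 14859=-1.42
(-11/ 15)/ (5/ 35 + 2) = -0.34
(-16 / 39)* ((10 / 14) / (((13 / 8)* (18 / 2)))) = -640 / 31941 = -0.02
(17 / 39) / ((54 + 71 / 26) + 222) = 34 / 21741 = 0.00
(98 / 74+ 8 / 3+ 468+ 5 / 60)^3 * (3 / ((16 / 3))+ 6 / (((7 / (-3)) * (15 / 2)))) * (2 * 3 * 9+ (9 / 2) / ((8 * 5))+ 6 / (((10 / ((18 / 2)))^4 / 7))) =4894169438838224156409 / 2593433600000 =1887138902.97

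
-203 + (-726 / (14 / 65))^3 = -13135903439504 / 343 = -38297094575.81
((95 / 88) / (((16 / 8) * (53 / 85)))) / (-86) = -8075 / 802208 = -0.01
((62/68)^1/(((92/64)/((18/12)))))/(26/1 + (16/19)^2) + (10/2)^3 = 78564507/628337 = 125.04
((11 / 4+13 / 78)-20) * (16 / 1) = -820 / 3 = -273.33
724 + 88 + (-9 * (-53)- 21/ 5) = 6424/ 5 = 1284.80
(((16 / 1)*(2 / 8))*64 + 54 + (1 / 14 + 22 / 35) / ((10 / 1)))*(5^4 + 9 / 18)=38789757 / 200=193948.78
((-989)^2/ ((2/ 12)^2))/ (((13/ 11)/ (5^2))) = 9683397900/ 13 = 744876761.54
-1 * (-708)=708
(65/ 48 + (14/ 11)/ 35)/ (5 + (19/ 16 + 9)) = 3671/ 40095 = 0.09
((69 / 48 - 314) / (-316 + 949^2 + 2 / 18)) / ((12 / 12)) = -45009 / 129641056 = -0.00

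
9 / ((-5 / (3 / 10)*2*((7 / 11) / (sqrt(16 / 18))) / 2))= -99*sqrt(2) / 175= -0.80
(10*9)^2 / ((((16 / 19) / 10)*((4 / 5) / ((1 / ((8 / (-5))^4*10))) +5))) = 120234375 / 71786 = 1674.90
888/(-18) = -148/3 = -49.33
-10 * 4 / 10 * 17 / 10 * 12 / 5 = -408 / 25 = -16.32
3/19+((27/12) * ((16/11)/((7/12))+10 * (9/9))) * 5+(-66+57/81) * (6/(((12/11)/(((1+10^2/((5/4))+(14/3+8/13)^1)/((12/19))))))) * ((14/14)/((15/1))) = -347184871697/110918808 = -3130.08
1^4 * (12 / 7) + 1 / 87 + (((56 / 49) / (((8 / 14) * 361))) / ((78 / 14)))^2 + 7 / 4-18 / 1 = -2337719702455 / 160953211692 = -14.52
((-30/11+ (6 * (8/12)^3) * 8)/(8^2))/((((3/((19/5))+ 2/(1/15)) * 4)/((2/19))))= 0.00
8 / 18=4 / 9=0.44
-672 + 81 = -591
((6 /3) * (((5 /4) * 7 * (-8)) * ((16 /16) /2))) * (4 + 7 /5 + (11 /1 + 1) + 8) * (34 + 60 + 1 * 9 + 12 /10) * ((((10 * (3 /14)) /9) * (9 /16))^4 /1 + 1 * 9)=-93706899648183 /56197120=-1667468.01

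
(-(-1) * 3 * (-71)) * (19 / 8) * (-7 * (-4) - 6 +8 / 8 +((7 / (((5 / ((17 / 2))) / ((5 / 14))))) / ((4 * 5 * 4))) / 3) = -29808853 / 2560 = -11644.08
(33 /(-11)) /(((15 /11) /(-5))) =11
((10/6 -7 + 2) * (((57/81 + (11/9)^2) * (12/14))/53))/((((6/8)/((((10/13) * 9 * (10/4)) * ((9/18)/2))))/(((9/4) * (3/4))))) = -11125/9646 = -1.15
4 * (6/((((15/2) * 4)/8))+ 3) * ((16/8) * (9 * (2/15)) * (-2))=-2208/25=-88.32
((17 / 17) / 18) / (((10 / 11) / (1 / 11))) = 1 / 180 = 0.01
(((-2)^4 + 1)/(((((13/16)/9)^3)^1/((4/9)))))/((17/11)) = 14598144/2197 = 6644.58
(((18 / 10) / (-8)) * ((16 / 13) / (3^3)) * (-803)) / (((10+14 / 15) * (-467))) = -803 / 497822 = -0.00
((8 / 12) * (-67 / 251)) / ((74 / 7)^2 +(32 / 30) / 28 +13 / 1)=-490 / 343619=-0.00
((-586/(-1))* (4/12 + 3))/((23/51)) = 99620/23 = 4331.30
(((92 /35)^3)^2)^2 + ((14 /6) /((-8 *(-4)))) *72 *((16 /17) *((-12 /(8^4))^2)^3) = 1801534560605832186490444277941723173097853 /16557897968324647885733888000000000000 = 108802.13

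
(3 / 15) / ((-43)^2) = 1 / 9245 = 0.00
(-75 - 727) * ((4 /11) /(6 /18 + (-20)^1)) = 9624 /649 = 14.83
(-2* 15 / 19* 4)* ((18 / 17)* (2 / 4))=-1080 / 323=-3.34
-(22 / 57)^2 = -484 / 3249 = -0.15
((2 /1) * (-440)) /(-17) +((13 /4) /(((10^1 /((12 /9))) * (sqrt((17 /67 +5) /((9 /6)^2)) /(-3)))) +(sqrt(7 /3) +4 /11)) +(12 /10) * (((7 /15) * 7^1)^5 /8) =-39 * sqrt(1474) /1760 +sqrt(21) /3 +102172121563 /946687500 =108.60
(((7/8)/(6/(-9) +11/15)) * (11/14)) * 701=115665/16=7229.06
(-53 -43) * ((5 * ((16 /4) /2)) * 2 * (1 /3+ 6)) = -12160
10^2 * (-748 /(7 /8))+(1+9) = -598330 /7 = -85475.71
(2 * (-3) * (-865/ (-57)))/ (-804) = 865/ 7638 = 0.11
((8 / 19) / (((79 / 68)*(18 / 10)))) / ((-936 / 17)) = -5780 / 1580553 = -0.00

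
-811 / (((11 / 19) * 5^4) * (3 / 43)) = -662587 / 20625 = -32.13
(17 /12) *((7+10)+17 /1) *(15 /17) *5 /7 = 30.36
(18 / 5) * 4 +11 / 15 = 227 / 15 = 15.13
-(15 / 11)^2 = -225 / 121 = -1.86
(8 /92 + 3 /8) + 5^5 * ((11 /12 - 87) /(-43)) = 148504715 /23736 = 6256.52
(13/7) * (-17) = -221/7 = -31.57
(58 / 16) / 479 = 29 / 3832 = 0.01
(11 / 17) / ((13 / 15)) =165 / 221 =0.75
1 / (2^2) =1 / 4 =0.25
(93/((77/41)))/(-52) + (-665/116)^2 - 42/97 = 31.48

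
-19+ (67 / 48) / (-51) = -46579 / 2448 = -19.03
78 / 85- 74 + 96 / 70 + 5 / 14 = -84911 / 1190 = -71.35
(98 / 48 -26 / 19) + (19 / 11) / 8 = 1115 / 1254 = 0.89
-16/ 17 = -0.94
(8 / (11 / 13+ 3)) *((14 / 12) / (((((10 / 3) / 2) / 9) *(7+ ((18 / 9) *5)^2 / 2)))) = 0.23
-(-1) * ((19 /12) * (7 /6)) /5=133 /360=0.37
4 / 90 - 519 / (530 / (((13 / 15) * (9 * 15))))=-109259 / 954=-114.53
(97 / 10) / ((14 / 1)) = 97 / 140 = 0.69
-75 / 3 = -25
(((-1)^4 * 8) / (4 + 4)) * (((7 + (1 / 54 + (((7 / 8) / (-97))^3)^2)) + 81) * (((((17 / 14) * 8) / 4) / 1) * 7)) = 8821797155015038205179 / 5895682558022909952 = 1496.31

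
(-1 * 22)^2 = 484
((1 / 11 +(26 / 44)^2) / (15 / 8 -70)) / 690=-71 / 7583675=-0.00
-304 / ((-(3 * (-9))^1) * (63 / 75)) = -7600 / 567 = -13.40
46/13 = 3.54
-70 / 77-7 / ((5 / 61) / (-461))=2165267 / 55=39368.49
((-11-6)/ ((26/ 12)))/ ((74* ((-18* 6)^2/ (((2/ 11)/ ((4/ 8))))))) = -17/ 5142852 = -0.00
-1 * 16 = -16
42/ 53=0.79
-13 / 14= -0.93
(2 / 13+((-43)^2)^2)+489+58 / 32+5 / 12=2133638447 / 624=3419292.38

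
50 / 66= 25 / 33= 0.76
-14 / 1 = -14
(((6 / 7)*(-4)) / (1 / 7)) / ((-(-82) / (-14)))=168 / 41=4.10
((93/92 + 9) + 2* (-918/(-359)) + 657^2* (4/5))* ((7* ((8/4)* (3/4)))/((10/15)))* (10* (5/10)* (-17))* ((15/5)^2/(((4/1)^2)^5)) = -549697812160077/138529472512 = -3968.09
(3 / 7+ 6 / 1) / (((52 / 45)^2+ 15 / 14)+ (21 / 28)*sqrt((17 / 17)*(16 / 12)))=6217549875 / 2026338743 -1291696875*sqrt(3) / 2026338743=1.96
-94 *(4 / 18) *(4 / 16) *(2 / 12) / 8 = -47 / 432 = -0.11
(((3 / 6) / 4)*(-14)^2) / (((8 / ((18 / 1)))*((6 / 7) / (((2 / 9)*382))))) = 65513 / 12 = 5459.42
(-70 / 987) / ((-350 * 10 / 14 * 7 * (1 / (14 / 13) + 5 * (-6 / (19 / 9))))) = -38 / 12453825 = -0.00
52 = 52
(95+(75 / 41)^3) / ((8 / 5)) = 17423425 / 275684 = 63.20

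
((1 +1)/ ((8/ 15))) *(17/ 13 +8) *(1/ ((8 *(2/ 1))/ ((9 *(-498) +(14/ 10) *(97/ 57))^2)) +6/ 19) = 197222778705601/ 4505280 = 43775920.41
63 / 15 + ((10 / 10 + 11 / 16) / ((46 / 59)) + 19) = 93341 / 3680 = 25.36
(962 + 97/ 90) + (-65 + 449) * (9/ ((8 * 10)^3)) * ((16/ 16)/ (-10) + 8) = 346727197/ 360000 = 963.13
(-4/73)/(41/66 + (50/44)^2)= -5808/202721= -0.03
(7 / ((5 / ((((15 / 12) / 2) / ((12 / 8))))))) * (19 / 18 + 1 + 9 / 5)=2429 / 1080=2.25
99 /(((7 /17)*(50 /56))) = 6732 /25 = 269.28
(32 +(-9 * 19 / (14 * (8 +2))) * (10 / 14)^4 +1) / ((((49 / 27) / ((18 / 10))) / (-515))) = -54992442321 / 3294172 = -16693.86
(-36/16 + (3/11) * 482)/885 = 379/2596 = 0.15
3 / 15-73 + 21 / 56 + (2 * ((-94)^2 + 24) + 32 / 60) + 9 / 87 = 61415777 / 3480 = 17648.21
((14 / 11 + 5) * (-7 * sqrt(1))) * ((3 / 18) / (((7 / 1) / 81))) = -1863 / 22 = -84.68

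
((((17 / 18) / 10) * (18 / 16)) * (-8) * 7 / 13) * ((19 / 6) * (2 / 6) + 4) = -833 / 360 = -2.31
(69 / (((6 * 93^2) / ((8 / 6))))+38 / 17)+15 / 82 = 87531461 / 36170118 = 2.42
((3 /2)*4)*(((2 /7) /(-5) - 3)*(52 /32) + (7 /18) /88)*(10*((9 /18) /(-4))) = 275173 /7392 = 37.23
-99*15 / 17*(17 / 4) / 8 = -46.41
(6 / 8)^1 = 3 / 4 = 0.75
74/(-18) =-37/9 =-4.11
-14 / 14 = -1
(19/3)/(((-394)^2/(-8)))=-38/116427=-0.00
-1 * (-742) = 742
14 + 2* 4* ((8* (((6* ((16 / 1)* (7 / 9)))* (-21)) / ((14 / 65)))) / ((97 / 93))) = -43329202 / 97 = -446692.80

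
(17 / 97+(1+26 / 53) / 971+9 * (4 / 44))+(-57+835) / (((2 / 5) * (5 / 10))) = 213658506763 / 54911021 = 3890.99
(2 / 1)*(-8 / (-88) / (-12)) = -1 / 66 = -0.02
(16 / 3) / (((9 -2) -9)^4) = 1 / 3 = 0.33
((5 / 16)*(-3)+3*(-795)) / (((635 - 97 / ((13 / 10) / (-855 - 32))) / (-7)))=694785 / 2779664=0.25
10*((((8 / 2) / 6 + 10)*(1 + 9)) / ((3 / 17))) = 54400 / 9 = 6044.44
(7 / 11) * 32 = 224 / 11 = 20.36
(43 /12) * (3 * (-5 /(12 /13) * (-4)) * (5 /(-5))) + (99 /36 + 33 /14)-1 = -4805 /21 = -228.81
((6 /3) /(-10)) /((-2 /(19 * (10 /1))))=19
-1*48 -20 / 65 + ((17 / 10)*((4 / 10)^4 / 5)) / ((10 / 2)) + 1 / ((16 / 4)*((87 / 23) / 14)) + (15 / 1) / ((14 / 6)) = -50659018451 / 1237031250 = -40.95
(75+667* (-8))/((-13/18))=94698/13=7284.46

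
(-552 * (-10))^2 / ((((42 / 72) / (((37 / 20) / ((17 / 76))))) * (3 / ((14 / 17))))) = 118592062.01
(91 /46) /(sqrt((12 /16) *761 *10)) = 91 *sqrt(22830) /525090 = 0.03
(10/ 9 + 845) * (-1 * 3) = -7615/ 3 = -2538.33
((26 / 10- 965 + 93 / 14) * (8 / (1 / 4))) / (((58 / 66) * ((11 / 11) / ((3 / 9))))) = -406032 / 35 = -11600.91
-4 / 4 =-1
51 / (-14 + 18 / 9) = -17 / 4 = -4.25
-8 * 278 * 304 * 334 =-225816064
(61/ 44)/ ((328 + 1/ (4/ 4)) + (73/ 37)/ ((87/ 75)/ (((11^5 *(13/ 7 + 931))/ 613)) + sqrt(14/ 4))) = 66470730773527302761811769119/ 15774104982692331254108687049404-2588421355036889344671875 *sqrt(14)/ 717004771940560511550394865882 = 0.00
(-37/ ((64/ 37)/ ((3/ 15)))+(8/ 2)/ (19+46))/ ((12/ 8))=-5847/ 2080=-2.81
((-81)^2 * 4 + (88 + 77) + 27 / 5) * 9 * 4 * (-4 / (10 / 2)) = -19018368 / 25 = -760734.72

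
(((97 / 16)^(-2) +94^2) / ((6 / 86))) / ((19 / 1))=3574941740 / 536313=6665.77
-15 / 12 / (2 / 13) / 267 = -65 / 2136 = -0.03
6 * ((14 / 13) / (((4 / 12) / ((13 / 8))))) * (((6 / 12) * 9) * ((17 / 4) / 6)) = 3213 / 32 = 100.41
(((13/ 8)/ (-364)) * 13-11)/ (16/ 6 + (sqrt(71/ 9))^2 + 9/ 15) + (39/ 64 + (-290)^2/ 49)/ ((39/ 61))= 1287636809/ 479661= 2684.47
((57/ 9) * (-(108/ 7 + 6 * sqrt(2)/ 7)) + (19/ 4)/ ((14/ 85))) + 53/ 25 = -13351/ 200 - 38 * sqrt(2)/ 7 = -74.43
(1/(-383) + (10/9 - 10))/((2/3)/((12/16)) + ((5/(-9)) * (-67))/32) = -980768/226353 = -4.33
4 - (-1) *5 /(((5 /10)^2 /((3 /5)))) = 16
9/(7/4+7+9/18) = 36/37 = 0.97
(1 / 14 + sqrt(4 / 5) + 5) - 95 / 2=-297 / 7 + 2* sqrt(5) / 5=-41.53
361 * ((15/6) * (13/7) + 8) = 63897/14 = 4564.07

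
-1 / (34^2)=-1 / 1156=-0.00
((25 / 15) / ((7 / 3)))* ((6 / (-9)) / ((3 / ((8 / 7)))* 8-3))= -5 / 189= -0.03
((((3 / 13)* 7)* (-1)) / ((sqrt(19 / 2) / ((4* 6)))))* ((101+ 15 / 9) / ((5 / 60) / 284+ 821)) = -176343552* sqrt(38) / 691098343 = -1.57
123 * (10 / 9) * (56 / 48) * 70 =100450 / 9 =11161.11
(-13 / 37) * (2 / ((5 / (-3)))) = 78 / 185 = 0.42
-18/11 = -1.64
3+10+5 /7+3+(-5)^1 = 82 /7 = 11.71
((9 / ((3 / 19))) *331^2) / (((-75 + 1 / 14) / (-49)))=4284054222 / 1049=4083941.11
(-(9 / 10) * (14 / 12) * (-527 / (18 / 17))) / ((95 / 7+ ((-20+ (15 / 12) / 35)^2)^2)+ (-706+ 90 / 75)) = 4818365216 / 1458292613583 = 0.00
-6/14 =-3/7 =-0.43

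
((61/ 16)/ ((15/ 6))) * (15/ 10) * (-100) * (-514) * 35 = 8230425/ 2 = 4115212.50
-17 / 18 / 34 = -1 / 36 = -0.03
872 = 872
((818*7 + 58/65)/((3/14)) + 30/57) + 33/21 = 693180181/25935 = 26727.60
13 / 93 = 0.14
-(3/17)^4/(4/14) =-567/167042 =-0.00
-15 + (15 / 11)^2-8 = -2558 / 121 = -21.14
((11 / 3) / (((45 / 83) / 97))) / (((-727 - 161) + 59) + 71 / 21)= -619927 / 780210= -0.79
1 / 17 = 0.06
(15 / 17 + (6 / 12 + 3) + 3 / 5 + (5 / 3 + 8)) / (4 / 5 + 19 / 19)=7471 / 918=8.14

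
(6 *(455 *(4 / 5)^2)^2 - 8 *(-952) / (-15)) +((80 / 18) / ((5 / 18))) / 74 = 1410469016 / 2775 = 508277.12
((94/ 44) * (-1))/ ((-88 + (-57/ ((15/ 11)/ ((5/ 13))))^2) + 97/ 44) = -15886/ 1283989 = -0.01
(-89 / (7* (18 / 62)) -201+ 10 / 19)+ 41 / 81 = -2626039 / 10773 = -243.76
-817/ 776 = -1.05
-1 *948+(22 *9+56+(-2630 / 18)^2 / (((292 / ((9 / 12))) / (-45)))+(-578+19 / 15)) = -21831291 / 5840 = -3738.23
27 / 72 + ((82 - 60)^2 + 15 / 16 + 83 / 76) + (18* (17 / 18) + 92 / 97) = 14872363 / 29488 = 504.35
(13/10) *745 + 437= 2811/2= 1405.50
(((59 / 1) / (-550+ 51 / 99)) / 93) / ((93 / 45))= -9735 / 17425813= -0.00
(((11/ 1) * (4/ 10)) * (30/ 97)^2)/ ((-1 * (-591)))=1320/ 1853573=0.00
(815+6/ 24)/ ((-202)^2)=3261/ 163216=0.02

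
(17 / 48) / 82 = 17 / 3936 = 0.00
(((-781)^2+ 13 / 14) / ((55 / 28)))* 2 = 34157868 / 55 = 621052.15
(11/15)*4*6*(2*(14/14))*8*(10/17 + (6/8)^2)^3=337307267/786080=429.10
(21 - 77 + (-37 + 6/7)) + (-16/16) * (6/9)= -1949/21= -92.81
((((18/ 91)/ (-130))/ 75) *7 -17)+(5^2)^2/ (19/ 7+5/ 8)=672218064/ 3950375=170.17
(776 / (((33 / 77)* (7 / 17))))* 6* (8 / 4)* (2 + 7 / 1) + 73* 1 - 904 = 474081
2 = 2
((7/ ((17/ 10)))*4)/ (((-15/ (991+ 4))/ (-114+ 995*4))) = -215413520/ 51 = -4223794.51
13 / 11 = 1.18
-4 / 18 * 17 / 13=-34 / 117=-0.29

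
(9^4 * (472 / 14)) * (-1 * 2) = -442398.86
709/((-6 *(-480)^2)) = -709/1382400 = -0.00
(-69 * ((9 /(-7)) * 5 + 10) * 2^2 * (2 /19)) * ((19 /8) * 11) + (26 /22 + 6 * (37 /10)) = -1034623 /385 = -2687.33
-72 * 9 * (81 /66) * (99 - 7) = -73165.09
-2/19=-0.11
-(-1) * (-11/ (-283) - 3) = -838/ 283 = -2.96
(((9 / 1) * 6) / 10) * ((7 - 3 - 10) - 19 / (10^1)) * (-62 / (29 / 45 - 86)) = -595107 / 19205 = -30.99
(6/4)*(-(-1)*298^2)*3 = 399618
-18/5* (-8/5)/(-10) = -72/125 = -0.58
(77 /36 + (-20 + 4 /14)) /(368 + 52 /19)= -84151 /1775088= -0.05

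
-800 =-800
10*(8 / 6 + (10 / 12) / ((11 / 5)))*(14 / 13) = 7910 / 429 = 18.44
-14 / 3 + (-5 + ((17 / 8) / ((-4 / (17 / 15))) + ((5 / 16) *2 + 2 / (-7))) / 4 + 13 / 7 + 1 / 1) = -30801 / 4480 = -6.88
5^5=3125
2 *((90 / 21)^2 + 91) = 218.73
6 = 6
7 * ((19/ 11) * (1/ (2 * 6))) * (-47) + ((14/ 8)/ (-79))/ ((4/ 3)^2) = -7903343/ 166848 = -47.37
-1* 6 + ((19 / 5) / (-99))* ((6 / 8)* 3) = -1339 / 220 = -6.09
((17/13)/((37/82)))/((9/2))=2788/4329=0.64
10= 10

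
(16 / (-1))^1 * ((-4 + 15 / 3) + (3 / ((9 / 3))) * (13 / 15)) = -29.87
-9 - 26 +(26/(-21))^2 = -33.47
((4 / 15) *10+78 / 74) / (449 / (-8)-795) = -3304 / 755799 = -0.00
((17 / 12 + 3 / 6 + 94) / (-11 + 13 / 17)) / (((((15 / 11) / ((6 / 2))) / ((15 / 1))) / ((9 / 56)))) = -49.70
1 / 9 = 0.11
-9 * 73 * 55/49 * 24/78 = -144540/637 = -226.91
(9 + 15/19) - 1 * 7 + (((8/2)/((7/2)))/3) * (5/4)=1303/399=3.27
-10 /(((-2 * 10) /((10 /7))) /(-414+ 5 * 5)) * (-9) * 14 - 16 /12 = 105026 /3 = 35008.67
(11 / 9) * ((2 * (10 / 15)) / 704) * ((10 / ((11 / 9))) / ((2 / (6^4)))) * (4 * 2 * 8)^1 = 8640 / 11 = 785.45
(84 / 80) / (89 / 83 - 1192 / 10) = -581 / 65364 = -0.01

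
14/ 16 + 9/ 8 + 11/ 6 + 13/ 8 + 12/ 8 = 6.96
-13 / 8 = -1.62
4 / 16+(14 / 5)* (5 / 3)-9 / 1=-4.08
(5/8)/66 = 5/528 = 0.01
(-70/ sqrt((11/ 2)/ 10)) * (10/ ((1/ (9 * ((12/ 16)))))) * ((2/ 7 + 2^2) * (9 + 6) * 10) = -6075000 * sqrt(55)/ 11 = -4095764.16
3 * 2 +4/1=10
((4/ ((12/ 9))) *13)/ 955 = 39/ 955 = 0.04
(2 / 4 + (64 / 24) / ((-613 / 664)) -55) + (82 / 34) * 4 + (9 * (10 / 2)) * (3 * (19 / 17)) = 6448987 / 62526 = 103.14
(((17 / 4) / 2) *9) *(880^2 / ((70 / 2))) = 2962080 / 7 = 423154.29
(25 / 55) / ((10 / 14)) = 7 / 11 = 0.64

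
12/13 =0.92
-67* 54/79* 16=-57888/79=-732.76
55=55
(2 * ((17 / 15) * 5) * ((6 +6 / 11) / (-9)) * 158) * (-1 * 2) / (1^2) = 85952 / 33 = 2604.61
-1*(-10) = 10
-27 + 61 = 34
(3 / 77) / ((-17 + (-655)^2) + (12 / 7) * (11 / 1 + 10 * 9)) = 3 / 33046948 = 0.00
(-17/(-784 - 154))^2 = 289/879844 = 0.00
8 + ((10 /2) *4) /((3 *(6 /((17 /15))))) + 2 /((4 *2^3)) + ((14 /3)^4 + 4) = 631921 /1296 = 487.59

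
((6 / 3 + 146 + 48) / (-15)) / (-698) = 98 / 5235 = 0.02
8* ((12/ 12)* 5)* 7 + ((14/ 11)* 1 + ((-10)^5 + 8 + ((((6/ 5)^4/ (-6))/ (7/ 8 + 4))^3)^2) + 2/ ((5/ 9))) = -315543404347828638116679940164/ 3164702594280242919921875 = -99707.13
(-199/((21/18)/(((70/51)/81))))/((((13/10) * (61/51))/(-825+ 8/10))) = 2523320/1647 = 1532.07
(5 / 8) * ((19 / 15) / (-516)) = -0.00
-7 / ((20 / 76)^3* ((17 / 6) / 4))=-542.26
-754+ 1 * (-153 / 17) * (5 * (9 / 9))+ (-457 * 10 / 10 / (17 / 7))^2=34611.38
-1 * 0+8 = 8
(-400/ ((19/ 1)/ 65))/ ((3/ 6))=-52000/ 19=-2736.84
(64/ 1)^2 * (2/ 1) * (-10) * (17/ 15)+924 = -275756/ 3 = -91918.67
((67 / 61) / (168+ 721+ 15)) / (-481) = -67 / 26524264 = -0.00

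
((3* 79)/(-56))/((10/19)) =-4503/560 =-8.04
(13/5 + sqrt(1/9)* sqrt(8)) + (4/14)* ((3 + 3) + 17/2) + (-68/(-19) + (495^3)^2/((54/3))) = 2* sqrt(2)/3 + 1086951908596654353/1330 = 817257074132823.76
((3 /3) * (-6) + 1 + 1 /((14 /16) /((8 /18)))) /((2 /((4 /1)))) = -566 /63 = -8.98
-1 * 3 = -3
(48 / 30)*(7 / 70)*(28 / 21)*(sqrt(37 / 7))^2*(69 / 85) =13616 / 14875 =0.92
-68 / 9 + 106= 886 / 9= 98.44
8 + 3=11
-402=-402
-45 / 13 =-3.46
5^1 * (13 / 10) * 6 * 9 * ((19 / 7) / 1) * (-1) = -6669 / 7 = -952.71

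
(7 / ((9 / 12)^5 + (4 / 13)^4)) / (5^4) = 204725248 / 4501541875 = 0.05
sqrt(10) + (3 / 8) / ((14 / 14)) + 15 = sqrt(10) + 123 / 8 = 18.54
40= 40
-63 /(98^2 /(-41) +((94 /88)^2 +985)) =-1666896 /19894195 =-0.08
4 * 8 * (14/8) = 56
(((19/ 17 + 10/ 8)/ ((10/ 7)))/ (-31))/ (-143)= 1127/ 3014440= 0.00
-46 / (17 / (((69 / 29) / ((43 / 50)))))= -158700 / 21199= -7.49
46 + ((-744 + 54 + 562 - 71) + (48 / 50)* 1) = -152.04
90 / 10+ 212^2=44953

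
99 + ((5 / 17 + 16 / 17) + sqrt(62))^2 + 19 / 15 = 42 *sqrt(62) / 17 + 710041 / 4335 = 183.25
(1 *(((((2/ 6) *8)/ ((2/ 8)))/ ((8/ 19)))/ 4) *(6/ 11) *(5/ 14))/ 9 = 95/ 693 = 0.14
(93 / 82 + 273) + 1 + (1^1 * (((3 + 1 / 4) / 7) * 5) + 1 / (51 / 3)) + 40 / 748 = 59587161 / 214676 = 277.57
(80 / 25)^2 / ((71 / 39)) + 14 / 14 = 11759 / 1775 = 6.62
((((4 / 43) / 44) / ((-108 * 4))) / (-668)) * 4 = 1 / 34124112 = 0.00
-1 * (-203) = 203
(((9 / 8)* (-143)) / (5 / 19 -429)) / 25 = 24453 / 1629200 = 0.02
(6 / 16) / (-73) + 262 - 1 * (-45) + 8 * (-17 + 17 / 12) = 319439 / 1752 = 182.33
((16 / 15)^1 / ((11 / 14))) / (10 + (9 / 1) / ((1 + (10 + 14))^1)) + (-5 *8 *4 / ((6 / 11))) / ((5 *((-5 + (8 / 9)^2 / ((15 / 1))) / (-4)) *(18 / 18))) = -347169760 / 7339431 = -47.30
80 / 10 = 8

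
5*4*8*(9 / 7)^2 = 12960 / 49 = 264.49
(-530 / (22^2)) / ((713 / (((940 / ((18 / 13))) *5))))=-4047875 / 776457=-5.21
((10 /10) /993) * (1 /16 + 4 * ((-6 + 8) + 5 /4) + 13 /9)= 2089 /142992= 0.01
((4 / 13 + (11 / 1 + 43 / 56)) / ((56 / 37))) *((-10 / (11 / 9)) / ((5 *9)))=-325267 / 224224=-1.45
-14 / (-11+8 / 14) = 98 / 73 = 1.34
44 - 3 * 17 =-7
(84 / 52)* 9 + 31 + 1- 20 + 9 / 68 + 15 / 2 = 30207 / 884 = 34.17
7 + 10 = 17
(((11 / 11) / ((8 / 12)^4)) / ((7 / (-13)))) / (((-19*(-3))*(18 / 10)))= -0.09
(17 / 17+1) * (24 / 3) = 16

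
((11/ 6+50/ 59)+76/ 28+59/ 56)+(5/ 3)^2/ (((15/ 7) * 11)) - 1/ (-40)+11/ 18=17669573/ 2453220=7.20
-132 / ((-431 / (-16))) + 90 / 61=-3.42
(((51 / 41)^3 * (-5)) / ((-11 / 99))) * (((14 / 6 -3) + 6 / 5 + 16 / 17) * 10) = 88017840 / 68921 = 1277.08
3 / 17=0.18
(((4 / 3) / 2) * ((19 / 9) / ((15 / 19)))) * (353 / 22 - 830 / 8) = -1393099 / 8910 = -156.35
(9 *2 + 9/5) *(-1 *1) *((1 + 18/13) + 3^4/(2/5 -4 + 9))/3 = -7458/65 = -114.74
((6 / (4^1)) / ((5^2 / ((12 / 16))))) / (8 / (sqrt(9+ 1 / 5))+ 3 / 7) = -4347 / 1526600+ 441*sqrt(230) / 381650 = 0.01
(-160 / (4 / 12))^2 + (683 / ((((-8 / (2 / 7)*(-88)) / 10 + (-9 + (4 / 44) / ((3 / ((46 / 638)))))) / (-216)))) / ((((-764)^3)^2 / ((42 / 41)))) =1467120680942567471573537438865 / 6367711288813226873237504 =230400.00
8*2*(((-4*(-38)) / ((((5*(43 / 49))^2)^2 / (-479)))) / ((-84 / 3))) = 239842074976 / 2136750625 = 112.25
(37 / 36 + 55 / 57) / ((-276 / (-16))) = 1363 / 11799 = 0.12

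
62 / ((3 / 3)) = 62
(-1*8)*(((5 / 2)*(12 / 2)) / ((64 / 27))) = -405 / 8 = -50.62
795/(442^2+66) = 0.00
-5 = -5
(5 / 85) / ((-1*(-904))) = 1 / 15368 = 0.00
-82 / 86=-41 / 43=-0.95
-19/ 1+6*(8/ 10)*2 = -47/ 5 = -9.40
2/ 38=1/ 19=0.05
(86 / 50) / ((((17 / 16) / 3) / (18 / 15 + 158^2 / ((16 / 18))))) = 17049672 / 125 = 136397.38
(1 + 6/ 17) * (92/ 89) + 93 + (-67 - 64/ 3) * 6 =-659065/ 1513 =-435.60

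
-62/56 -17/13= -879/364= -2.41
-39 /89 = -0.44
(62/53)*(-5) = -310/53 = -5.85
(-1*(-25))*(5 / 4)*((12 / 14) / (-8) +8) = 27625 / 112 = 246.65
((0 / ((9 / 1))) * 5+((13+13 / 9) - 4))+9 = 175 / 9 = 19.44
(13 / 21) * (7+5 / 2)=247 / 42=5.88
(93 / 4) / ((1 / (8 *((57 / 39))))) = 3534 / 13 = 271.85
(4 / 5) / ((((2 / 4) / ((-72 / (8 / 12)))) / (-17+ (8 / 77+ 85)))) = -4530816 / 385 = -11768.35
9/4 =2.25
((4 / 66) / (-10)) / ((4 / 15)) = -1 / 44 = -0.02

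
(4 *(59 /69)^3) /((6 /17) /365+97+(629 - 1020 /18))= 2548753390 /682184964987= 0.00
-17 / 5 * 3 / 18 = -17 / 30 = -0.57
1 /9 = 0.11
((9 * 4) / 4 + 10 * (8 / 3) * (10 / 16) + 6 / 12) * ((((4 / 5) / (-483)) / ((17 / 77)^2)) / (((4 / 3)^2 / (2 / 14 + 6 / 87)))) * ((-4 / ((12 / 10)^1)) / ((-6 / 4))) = -816871 / 3469734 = -0.24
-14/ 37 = -0.38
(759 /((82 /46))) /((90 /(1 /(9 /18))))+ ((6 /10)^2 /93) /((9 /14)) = 9.47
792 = 792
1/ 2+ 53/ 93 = 199/ 186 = 1.07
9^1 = 9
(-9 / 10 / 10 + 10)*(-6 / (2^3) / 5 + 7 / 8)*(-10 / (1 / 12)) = -86217 / 100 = -862.17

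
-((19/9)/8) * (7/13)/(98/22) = -209/6552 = -0.03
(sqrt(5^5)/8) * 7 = 175 * sqrt(5)/8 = 48.91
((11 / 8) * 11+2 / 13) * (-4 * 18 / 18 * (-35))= 55615 / 26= 2139.04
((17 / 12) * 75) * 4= 425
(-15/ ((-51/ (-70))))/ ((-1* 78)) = 175/ 663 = 0.26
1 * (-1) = -1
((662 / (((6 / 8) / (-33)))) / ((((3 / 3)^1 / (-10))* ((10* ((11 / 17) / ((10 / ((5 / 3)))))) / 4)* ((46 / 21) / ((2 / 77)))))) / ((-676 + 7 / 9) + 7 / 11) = -911574 / 48001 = -18.99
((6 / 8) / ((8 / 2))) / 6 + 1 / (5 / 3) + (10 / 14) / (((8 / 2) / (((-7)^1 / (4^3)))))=783 / 1280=0.61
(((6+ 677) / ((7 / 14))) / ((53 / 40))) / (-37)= -54640 / 1961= -27.86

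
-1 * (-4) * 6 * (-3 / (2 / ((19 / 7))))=-684 / 7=-97.71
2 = 2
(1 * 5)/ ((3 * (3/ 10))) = 50/ 9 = 5.56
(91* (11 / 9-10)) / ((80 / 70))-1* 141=-60475 / 72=-839.93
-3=-3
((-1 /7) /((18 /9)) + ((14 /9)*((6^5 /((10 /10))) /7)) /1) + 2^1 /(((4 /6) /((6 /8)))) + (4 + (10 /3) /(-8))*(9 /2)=97793 /56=1746.30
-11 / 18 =-0.61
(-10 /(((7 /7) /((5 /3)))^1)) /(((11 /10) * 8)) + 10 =535 /66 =8.11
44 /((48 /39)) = 143 /4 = 35.75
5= 5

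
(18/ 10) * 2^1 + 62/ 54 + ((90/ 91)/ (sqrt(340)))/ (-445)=4.75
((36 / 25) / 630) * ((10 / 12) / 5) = 0.00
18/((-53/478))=-8604/53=-162.34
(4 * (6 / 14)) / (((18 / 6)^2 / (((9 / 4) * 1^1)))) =3 / 7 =0.43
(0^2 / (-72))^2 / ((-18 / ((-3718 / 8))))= 0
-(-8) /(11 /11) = 8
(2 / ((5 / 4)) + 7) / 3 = 43 / 15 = 2.87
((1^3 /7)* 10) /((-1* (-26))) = 0.05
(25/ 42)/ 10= 0.06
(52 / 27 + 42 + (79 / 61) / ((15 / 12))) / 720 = 185131 / 2964600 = 0.06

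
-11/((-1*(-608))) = -11/608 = -0.02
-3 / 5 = -0.60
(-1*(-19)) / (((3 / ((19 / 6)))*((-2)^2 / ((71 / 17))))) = 25631 / 1224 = 20.94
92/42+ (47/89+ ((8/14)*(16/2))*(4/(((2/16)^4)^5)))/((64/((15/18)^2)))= 5211937214476667014559/22784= 228754266787072814.89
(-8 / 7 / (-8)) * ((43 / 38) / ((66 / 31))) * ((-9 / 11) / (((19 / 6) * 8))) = -11997 / 4892272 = -0.00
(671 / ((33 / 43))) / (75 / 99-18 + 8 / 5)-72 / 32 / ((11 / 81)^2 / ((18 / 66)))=-1225283267 / 13741244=-89.17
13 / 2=6.50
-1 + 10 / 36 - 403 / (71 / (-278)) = 2015689 / 1278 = 1577.22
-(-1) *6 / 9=2 / 3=0.67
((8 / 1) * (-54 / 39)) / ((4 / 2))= -72 / 13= -5.54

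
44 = 44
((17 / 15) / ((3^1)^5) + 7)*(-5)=-25532 / 729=-35.02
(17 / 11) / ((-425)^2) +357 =41724376 / 116875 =357.00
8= 8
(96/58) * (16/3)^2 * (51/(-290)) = -34816/4205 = -8.28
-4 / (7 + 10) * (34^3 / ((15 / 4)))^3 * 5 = -914326479306752 / 675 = -1354557747121.11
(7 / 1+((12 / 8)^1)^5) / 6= 467 / 192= 2.43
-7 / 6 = -1.17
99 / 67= 1.48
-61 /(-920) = 61 /920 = 0.07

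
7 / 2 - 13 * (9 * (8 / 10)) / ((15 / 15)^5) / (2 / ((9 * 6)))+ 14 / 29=-731733 / 290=-2523.22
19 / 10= 1.90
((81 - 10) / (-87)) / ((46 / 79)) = -5609 / 4002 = -1.40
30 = 30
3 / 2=1.50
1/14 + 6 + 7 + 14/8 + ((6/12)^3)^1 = 837/56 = 14.95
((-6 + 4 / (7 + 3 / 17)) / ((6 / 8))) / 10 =-664 / 915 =-0.73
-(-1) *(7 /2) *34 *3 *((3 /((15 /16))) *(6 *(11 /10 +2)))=531216 /25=21248.64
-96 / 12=-8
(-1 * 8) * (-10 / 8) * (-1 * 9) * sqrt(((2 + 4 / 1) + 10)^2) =-1440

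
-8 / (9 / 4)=-32 / 9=-3.56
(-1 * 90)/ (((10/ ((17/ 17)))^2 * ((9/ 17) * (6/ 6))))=-17/ 10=-1.70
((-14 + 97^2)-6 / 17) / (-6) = -159709 / 102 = -1565.77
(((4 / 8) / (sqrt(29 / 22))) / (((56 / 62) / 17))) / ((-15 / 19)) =-10013 * sqrt(638) / 24360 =-10.38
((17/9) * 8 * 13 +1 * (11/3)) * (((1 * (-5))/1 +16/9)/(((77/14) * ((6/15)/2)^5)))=-326431250/891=-366365.04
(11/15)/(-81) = -11/1215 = -0.01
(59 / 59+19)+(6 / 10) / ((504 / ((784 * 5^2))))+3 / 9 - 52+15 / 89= -2180 / 267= -8.16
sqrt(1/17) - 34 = -34 + sqrt(17)/17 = -33.76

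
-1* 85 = -85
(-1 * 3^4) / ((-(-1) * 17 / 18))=-1458 / 17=-85.76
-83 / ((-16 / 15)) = 1245 / 16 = 77.81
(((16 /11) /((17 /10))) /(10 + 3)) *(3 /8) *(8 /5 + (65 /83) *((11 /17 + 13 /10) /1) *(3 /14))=1141827 /24010987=0.05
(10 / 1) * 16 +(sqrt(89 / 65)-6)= sqrt(5785) / 65 +154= 155.17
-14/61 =-0.23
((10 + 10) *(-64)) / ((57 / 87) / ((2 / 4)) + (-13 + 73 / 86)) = 3192320 / 27037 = 118.07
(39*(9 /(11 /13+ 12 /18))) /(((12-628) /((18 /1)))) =-123201 /18172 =-6.78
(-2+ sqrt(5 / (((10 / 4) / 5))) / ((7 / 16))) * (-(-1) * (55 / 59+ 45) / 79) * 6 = -32520 / 4661+ 260160 * sqrt(10) / 32627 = 18.24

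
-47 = -47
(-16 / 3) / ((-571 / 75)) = 400 / 571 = 0.70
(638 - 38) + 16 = 616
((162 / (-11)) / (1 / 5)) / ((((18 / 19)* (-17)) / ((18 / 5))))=3078 / 187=16.46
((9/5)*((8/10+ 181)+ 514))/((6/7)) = 73059/50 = 1461.18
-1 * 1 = -1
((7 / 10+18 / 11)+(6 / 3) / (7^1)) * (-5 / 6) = -673 / 308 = -2.19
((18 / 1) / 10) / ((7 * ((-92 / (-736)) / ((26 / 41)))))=1872 / 1435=1.30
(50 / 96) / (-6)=-25 / 288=-0.09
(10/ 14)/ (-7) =-5/ 49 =-0.10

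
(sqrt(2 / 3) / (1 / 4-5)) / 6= -2*sqrt(6) / 171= -0.03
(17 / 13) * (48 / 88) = 102 / 143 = 0.71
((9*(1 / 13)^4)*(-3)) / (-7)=27 / 199927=0.00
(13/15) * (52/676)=1/15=0.07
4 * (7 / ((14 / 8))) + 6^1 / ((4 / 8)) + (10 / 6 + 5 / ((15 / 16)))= 35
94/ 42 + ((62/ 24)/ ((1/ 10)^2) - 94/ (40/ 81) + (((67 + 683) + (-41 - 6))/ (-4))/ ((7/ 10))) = -3617/ 20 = -180.85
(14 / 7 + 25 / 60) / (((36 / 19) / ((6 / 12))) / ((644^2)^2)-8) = -2961727446328 / 9804339132645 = -0.30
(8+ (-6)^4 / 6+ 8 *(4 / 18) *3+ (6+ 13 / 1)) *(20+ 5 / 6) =93125 / 18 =5173.61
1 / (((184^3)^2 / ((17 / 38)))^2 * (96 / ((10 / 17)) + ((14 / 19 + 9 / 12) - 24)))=1445 / 1529693971488503935201124552802304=0.00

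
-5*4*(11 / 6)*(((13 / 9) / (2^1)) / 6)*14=-5005 / 81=-61.79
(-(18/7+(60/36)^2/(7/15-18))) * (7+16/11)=-413137/20251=-20.40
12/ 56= 3/ 14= 0.21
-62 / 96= -31 / 48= -0.65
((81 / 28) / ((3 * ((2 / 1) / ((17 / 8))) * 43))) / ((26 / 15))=6885 / 500864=0.01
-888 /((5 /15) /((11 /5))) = -29304 /5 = -5860.80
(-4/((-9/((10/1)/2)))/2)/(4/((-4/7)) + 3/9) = -1/6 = -0.17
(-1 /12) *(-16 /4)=1 /3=0.33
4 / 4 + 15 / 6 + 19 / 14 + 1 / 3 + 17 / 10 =6.89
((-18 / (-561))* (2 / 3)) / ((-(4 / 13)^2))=-169 / 748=-0.23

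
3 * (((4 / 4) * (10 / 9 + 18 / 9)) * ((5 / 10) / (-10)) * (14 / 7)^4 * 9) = -336 / 5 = -67.20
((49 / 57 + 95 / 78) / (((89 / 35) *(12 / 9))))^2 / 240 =2322659045 / 1484551031808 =0.00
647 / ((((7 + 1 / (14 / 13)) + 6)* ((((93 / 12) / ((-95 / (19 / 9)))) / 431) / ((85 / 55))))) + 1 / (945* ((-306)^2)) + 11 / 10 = -70471214517640081 / 392258526660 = -179655.02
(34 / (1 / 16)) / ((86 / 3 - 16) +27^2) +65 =146257 / 2225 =65.73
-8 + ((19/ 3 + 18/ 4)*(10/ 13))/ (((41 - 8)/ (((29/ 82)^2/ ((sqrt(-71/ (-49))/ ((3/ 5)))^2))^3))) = -8.00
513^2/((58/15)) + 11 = 68071.95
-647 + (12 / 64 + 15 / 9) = -30967 / 48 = -645.15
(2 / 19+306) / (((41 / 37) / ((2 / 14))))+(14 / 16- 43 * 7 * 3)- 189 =-1051.66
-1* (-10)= 10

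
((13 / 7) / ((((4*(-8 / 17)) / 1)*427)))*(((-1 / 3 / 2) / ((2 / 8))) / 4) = 221 / 573888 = 0.00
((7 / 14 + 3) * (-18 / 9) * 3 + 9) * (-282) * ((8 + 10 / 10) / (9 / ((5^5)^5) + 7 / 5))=1134574413299560546875 / 52154064178466798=21754.29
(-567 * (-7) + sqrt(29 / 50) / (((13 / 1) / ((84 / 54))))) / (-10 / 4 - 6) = -7938 / 17 - 14 * sqrt(58) / 9945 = -466.95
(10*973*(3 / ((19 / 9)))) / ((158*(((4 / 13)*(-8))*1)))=-1707615 / 48032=-35.55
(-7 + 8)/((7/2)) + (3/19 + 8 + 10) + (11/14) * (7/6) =30899/1596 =19.36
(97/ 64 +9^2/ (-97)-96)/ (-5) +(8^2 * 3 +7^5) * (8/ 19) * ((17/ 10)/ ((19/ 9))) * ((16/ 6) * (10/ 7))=21975.83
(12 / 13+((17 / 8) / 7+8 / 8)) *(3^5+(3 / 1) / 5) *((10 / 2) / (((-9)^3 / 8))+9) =306545689 / 63180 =4851.94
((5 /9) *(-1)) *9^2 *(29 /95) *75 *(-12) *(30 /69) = 2349000 /437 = 5375.29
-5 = -5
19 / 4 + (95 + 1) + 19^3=27839 / 4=6959.75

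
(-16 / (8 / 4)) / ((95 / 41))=-328 / 95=-3.45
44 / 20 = 11 / 5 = 2.20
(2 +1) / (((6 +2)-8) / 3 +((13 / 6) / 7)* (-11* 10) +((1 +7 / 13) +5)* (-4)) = -819 / 16435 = -0.05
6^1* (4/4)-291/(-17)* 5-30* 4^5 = -520683/17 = -30628.41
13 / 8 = 1.62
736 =736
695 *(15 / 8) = 10425 / 8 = 1303.12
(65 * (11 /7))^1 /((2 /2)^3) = 715 /7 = 102.14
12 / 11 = 1.09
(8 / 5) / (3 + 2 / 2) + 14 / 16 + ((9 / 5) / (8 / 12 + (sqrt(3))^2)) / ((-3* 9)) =553 / 440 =1.26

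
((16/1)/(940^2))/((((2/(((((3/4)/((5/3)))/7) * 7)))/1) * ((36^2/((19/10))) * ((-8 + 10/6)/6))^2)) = 1/127238400000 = 0.00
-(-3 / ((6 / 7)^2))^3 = 117649 / 1728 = 68.08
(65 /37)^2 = 4225 /1369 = 3.09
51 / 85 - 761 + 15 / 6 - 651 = -14089 / 10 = -1408.90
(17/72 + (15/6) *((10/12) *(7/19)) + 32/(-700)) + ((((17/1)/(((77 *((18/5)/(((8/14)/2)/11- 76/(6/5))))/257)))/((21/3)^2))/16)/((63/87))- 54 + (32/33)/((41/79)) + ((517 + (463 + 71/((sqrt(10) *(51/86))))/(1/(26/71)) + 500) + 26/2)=1118 *sqrt(10)/255 + 2089321136096309749/1822159507152600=1160.48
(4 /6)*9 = 6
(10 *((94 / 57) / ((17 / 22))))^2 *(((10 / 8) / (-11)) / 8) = -6.47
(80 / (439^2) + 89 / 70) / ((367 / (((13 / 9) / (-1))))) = -223050997 / 44559022410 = -0.01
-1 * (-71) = 71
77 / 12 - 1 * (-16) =269 / 12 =22.42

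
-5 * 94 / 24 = -235 / 12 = -19.58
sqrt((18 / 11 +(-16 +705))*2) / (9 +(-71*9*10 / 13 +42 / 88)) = -52*sqrt(167134) / 275739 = -0.08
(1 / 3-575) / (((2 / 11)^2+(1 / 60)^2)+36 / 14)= -1752273600 / 7942447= -220.62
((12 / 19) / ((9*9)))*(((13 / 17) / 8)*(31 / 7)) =403 / 122094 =0.00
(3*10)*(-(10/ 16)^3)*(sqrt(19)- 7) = 13125/ 256- 1875*sqrt(19)/ 256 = 19.34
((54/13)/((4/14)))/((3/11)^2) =2541/13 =195.46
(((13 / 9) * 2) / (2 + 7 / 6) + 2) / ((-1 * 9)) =-166 / 513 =-0.32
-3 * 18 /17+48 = 762 /17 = 44.82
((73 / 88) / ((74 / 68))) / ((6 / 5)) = 6205 / 9768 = 0.64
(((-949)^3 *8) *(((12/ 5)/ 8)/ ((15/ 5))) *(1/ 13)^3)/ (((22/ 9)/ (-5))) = 7002306/ 11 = 636573.27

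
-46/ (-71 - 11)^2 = -23/ 3362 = -0.01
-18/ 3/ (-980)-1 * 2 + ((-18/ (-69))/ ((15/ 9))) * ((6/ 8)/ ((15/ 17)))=-1.86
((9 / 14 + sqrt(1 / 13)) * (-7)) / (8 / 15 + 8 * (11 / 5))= -135 / 544 - 105 * sqrt(13) / 3536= -0.36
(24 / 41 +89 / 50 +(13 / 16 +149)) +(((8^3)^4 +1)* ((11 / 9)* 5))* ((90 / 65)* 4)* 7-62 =3471158208958569921 / 213200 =16281229873164.02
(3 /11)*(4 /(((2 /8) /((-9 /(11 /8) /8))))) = -432 /121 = -3.57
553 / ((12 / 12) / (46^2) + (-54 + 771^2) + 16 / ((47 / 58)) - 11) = 54996956 / 59113845647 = 0.00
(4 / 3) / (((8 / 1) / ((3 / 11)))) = 1 / 22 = 0.05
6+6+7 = 19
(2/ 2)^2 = 1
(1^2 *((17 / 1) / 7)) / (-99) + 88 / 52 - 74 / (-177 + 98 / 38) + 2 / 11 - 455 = -6758256497 / 14927913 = -452.73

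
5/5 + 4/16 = 5/4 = 1.25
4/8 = 1/2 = 0.50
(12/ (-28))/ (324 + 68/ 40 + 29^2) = -10/ 27223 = -0.00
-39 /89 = -0.44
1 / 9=0.11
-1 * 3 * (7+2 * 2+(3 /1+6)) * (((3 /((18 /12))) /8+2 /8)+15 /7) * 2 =-2220 /7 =-317.14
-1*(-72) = 72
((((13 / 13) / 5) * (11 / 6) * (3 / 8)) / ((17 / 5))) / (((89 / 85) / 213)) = 11715 / 1424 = 8.23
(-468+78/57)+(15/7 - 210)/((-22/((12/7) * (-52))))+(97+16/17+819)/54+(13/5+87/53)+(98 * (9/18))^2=154097496079/138407115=1113.36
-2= -2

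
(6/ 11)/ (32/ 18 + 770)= 27/ 38203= 0.00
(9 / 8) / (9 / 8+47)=9 / 385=0.02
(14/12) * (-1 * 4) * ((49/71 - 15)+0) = 14224/213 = 66.78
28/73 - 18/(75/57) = -13.30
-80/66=-40/33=-1.21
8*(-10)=-80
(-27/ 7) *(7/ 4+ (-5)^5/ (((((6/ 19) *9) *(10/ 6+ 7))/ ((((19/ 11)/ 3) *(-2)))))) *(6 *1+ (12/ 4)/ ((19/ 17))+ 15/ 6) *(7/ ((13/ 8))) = -970392725/ 35321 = -27473.53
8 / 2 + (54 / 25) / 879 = 29318 / 7325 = 4.00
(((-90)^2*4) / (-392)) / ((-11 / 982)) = 3977100 / 539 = 7378.66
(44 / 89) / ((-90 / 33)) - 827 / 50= -223229 / 13350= -16.72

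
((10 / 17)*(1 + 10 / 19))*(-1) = -290 / 323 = -0.90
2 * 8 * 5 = 80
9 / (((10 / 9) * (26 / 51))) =15.89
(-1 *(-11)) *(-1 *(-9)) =99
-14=-14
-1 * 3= -3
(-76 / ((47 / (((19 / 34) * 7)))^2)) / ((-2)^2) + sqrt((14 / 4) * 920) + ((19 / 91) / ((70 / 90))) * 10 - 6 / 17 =3578462609 / 1626645748 + 2 * sqrt(805) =58.94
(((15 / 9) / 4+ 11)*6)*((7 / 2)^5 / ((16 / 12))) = 6907677 / 256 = 26983.11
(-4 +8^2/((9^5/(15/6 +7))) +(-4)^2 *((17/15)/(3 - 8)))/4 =-2810869/1476225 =-1.90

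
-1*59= -59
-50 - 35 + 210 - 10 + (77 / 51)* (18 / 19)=37607 / 323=116.43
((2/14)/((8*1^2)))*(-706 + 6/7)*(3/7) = -1851/343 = -5.40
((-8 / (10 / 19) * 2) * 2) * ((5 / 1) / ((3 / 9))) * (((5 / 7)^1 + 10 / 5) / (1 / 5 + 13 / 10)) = -11552 / 7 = -1650.29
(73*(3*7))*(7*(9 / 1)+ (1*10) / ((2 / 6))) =142569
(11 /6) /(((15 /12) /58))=85.07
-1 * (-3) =3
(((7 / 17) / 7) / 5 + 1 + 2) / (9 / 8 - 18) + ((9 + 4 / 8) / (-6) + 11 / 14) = -313619 / 321300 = -0.98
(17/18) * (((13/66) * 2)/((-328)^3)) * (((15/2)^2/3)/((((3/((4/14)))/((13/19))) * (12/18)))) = -71825/3717049577472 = -0.00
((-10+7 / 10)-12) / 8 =-213 / 80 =-2.66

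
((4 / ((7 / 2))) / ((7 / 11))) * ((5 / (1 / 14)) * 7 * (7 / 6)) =3080 / 3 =1026.67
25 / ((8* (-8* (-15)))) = 5 / 192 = 0.03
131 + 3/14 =1837/14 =131.21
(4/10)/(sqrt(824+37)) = 2* sqrt(861)/4305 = 0.01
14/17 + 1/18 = 269/306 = 0.88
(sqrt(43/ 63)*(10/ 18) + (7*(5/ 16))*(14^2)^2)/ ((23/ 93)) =155*sqrt(301)/ 1449 + 7815255/ 23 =339795.55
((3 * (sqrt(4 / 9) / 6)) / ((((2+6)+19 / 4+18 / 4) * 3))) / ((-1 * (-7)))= 4 / 4347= 0.00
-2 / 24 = -1 / 12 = -0.08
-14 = -14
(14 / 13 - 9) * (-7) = 721 / 13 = 55.46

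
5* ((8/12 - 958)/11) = -435.15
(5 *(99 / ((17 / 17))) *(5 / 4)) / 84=825 / 112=7.37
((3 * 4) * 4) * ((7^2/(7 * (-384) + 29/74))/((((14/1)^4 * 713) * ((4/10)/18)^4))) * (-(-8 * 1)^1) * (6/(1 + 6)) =-43696260000/48638627597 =-0.90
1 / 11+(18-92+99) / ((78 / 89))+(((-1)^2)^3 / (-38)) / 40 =18659851 / 652080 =28.62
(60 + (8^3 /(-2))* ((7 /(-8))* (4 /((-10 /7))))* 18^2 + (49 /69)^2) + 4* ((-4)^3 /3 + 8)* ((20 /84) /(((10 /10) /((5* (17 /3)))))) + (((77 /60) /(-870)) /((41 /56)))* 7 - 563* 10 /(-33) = -6647495173729282 /32691287475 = -203341.49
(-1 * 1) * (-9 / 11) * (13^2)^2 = 23368.09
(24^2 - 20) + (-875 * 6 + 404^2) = 158522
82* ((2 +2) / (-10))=-164 / 5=-32.80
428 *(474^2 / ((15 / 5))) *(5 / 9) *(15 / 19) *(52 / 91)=1068459200 / 133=8033527.82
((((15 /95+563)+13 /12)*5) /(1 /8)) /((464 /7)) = 4502645 /13224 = 340.49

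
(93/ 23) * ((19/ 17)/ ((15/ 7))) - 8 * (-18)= 285643/ 1955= 146.11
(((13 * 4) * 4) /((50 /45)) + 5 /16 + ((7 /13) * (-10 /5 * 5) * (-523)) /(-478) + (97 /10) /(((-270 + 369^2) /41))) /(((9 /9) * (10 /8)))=6134722340249 /42221333700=145.30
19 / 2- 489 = -959 / 2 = -479.50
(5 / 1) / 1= 5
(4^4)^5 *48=52776558133248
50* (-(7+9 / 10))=-395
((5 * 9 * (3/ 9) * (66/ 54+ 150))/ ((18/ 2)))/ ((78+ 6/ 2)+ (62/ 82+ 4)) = 279005/ 94932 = 2.94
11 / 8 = 1.38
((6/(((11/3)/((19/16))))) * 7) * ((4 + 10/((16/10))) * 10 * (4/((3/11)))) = 81795/4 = 20448.75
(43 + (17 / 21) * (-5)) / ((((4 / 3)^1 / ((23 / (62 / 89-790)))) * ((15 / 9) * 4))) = -837223 / 6556480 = -0.13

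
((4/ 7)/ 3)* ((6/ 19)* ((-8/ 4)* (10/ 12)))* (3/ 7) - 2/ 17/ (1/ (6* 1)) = -11852/ 15827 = -0.75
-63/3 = -21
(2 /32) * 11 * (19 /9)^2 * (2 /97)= 3971 /62856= 0.06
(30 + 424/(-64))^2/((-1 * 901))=-2057/3392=-0.61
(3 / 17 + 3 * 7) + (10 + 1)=547 / 17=32.18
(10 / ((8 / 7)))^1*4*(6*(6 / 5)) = 252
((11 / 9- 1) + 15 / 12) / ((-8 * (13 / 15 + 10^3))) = -0.00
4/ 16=1/ 4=0.25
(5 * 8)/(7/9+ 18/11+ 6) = 3960/833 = 4.75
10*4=40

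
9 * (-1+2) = 9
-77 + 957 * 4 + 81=3832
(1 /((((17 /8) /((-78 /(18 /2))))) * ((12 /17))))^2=2704 /81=33.38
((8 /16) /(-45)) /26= -1 /2340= -0.00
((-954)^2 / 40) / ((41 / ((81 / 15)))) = 6143283 / 2050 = 2996.72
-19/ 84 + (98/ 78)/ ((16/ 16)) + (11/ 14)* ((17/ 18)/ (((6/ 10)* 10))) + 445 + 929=27030025/ 19656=1375.15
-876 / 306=-146 / 51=-2.86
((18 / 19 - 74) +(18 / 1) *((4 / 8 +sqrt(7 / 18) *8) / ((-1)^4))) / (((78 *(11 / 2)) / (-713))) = 867721 / 8151 - 5704 *sqrt(14) / 143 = -42.79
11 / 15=0.73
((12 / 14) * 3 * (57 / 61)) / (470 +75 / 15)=54 / 10675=0.01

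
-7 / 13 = -0.54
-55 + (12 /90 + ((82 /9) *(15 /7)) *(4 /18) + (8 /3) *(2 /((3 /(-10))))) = -64549 /945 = -68.31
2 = 2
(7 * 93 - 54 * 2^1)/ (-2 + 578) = 181/ 192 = 0.94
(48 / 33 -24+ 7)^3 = -3756.73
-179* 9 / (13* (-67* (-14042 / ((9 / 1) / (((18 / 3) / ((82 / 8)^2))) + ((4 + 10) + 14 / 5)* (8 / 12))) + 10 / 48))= -1044198648 / 46967190335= -0.02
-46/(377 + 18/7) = -322/2657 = -0.12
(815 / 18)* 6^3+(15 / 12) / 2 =78245 / 8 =9780.62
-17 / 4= -4.25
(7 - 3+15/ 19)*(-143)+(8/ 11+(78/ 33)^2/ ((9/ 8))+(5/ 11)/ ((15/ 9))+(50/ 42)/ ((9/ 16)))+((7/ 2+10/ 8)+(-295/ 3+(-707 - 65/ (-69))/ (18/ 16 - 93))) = -1067127871763/ 1399125420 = -762.71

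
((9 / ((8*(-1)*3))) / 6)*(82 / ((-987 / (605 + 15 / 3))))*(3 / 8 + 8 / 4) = 7.52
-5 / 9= -0.56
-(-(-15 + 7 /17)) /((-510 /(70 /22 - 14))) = -868 /2805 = -0.31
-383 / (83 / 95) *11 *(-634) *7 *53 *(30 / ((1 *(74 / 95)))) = 134150747288250 / 3071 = 43683082803.08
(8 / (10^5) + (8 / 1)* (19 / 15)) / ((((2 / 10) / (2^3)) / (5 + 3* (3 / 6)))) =4940039 / 1875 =2634.69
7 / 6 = 1.17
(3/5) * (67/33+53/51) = 1722/935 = 1.84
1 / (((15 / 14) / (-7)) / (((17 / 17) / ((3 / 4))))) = -392 / 45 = -8.71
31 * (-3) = -93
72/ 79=0.91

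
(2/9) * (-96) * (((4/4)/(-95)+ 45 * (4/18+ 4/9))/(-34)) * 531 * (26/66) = 6356896/1615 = 3936.16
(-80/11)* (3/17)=-240/187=-1.28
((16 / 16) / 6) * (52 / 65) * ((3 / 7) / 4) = 0.01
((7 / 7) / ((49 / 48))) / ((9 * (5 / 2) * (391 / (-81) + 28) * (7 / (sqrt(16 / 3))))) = 1152 * sqrt(3) / 3219055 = 0.00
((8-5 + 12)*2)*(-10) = -300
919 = 919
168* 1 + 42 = 210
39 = 39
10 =10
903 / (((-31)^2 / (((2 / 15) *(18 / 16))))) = 2709 / 19220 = 0.14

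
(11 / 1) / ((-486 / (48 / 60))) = -22 / 1215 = -0.02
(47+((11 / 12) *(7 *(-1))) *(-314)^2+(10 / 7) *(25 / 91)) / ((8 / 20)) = -3022295585 / 1911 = -1581525.69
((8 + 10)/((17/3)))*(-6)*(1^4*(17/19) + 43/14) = -170910/2261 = -75.59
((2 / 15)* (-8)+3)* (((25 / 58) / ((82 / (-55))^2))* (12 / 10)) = 3025 / 6724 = 0.45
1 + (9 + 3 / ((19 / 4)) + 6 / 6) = 221 / 19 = 11.63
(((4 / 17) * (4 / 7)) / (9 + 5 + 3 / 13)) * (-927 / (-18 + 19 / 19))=192816 / 374255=0.52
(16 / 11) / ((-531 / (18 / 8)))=-4 / 649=-0.01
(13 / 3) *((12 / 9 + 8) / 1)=364 / 9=40.44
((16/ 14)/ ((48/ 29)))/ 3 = 29/ 126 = 0.23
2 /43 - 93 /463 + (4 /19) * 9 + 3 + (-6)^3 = -79913386 /378271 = -211.26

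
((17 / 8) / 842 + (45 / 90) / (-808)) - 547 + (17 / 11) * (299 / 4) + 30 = -751129901 / 1870924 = -401.48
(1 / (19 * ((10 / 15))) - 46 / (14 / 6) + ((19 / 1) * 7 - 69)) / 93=0.48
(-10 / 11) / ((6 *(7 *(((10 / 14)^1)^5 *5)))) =-0.02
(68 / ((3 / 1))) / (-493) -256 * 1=-22276 / 87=-256.05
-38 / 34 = -19 / 17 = -1.12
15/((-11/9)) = -12.27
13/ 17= 0.76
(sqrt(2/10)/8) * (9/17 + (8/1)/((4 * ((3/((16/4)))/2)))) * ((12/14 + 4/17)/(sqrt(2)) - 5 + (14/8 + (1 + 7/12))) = -299 * sqrt(5)/1224 + 3887 * sqrt(10)/48552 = -0.29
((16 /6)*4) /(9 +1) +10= 166 /15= 11.07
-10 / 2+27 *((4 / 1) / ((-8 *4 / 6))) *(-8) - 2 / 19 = 2981 / 19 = 156.89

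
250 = 250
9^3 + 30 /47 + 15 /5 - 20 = 33494 /47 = 712.64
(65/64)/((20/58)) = 377/128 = 2.95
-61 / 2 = -30.50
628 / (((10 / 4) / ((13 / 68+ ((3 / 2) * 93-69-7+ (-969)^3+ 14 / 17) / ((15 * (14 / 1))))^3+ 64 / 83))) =-1785971764642273844739473452210349 / 87417623125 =-20430340025242751585502.73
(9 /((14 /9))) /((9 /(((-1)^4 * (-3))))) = -27 /14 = -1.93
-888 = -888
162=162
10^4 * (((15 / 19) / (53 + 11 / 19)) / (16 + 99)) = 15000 / 11707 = 1.28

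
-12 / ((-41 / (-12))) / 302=-72 / 6191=-0.01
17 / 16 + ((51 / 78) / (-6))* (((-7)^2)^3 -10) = -2666263 / 208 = -12818.57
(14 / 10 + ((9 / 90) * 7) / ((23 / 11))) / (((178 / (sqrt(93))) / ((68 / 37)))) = 6783 * sqrt(93) / 378695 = 0.17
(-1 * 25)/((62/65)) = -1625/62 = -26.21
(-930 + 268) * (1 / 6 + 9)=-18205 / 3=-6068.33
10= 10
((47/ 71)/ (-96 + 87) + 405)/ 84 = 4.82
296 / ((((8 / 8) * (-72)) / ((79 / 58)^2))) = -230917 / 30276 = -7.63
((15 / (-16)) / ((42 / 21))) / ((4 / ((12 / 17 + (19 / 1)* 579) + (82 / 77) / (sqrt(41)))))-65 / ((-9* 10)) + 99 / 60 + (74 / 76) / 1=-2392421933 / 1860480-15* sqrt(41) / 4928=-1285.94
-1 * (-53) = 53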